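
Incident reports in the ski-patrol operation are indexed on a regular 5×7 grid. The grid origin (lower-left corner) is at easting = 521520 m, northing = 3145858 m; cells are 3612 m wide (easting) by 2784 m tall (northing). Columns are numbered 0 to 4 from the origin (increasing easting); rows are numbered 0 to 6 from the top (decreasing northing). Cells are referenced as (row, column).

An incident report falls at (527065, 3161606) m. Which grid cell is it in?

Column index: ⌊(527065 − 521520) / 3612⌋ = ⌊1.535⌋ = 1
Row offset from origin: ⌊(3161606 − 3145858) / 2784⌋ = ⌊5.657⌋ = 5 → row 1 (counted from top)

(1, 1)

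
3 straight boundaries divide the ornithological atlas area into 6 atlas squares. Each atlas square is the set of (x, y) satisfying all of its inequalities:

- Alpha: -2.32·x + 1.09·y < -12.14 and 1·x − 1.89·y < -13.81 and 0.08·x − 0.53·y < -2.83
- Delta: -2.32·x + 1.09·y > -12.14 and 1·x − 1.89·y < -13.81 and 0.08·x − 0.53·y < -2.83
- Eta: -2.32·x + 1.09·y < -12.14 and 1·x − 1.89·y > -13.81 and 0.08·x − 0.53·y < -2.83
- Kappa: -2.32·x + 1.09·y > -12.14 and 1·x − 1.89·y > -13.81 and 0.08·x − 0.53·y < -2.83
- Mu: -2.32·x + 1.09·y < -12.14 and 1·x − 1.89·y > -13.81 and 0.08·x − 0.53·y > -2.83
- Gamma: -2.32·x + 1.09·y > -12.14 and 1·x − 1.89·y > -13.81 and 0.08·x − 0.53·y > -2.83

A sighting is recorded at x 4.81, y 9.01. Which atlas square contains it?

-2.32·4.81 + 1.09·9.01 = -1.338, which is > -12.14
1·4.81 − 1.89·9.01 = -12.219, which is > -13.81
0.08·4.81 − 0.53·9.01 = -4.391, which is < -2.83
This sign pattern matches Kappa.

Kappa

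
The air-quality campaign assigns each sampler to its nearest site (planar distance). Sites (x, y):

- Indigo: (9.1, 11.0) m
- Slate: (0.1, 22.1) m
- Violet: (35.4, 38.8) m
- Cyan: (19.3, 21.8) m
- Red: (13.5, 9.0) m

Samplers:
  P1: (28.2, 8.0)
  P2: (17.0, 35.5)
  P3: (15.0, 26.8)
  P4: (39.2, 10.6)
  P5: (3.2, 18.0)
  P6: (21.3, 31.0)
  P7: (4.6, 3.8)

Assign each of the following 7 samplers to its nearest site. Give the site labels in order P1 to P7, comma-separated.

P1 → Red (d²=217.09)
P2 → Cyan (d²=192.98)
P3 → Cyan (d²=43.49)
P4 → Cyan (d²=521.45)
P5 → Slate (d²=26.42)
P6 → Cyan (d²=88.64)
P7 → Indigo (d²=72.09)

Red, Cyan, Cyan, Cyan, Slate, Cyan, Indigo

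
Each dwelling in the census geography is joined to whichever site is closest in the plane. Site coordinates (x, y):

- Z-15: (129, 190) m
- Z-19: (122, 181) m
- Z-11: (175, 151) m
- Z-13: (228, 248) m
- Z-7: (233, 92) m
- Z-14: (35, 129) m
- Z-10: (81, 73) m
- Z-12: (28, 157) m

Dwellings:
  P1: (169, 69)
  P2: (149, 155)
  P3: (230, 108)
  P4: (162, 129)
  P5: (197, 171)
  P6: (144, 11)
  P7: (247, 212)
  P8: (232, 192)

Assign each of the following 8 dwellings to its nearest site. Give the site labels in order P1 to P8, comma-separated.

Z-7, Z-11, Z-7, Z-11, Z-11, Z-10, Z-13, Z-13

P1 → Z-7 (d²=4625.00)
P2 → Z-11 (d²=692.00)
P3 → Z-7 (d²=265.00)
P4 → Z-11 (d²=653.00)
P5 → Z-11 (d²=884.00)
P6 → Z-10 (d²=7813.00)
P7 → Z-13 (d²=1657.00)
P8 → Z-13 (d²=3152.00)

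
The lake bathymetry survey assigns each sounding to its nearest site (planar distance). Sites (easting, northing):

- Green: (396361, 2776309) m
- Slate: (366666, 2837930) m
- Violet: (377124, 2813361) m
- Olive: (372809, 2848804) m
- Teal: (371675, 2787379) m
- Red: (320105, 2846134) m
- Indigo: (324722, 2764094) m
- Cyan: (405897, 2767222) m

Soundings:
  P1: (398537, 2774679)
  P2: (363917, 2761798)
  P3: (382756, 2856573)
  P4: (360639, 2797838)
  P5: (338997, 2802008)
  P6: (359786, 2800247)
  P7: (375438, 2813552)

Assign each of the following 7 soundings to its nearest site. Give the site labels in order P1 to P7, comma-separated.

Green, Teal, Olive, Teal, Teal, Teal, Violet

P1 → Green (d²=7391876.00)
P2 → Teal (d²=714574125.00)
P3 → Olive (d²=159300170.00)
P4 → Teal (d²=231183977.00)
P5 → Teal (d²=1281859325.00)
P6 → Teal (d²=306933745.00)
P7 → Violet (d²=2879077.00)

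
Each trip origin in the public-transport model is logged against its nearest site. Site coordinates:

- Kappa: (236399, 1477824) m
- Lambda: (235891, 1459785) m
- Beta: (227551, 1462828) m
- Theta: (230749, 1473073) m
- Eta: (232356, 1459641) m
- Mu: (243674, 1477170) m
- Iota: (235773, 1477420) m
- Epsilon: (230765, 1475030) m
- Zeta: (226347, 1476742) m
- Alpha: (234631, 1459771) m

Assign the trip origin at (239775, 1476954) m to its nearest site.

Squared distances to each site:
Kappa: 12154276.000; Lambda: 309860017.000; Beta: 348970052.000; Theta: 96530837.000; Eta: 354781530.000; Mu: 15248857.000; Iota: 16233160.000; Epsilon: 84881876.000; Zeta: 180356128.000; Alpha: 321716225.000.
Minimum at Kappa.

Kappa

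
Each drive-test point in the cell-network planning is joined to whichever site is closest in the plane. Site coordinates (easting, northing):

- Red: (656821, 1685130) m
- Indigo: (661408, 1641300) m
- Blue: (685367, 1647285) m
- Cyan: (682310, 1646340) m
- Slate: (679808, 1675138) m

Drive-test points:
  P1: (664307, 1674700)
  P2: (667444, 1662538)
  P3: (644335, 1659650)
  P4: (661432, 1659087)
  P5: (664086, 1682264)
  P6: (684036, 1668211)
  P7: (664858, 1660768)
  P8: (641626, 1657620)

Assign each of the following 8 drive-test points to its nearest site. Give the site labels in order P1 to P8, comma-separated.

P1 → Red (d²=164825096.00)
P2 → Slate (d²=311628496.00)
P3 → Indigo (d²=628209829.00)
P4 → Indigo (d²=316377945.00)
P5 → Red (d²=60994181.00)
P6 → Slate (d²=65859313.00)
P7 → Indigo (d²=390905524.00)
P8 → Indigo (d²=657669924.00)

Red, Slate, Indigo, Indigo, Red, Slate, Indigo, Indigo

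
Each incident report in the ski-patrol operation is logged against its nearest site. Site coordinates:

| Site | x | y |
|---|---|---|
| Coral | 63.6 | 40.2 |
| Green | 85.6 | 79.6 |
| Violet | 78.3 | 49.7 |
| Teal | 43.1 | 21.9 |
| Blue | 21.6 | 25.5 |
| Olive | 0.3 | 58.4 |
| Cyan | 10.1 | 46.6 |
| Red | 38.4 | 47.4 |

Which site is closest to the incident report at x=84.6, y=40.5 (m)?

Squared distances to each site:
Coral: 441.090; Green: 1529.810; Violet: 124.330; Teal: 2068.210; Blue: 4194.000; Olive: 7426.900; Cyan: 5587.460; Red: 2182.050.
Minimum at Violet.

Violet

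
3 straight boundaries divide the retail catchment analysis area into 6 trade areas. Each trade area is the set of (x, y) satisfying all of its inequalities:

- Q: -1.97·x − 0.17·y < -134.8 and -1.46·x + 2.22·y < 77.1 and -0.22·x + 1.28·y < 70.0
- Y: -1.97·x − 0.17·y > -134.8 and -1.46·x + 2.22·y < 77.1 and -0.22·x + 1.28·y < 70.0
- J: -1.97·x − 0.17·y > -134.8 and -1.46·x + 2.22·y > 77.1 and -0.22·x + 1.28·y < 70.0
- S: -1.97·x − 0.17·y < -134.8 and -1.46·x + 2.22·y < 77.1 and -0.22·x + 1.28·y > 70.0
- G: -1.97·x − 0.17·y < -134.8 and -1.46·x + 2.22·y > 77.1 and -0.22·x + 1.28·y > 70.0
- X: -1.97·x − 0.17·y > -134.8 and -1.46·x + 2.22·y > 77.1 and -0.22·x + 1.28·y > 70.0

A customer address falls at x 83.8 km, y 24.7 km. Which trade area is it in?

Q

-1.97·83.8 − 0.17·24.7 = -169.285, which is < -134.8
-1.46·83.8 + 2.22·24.7 = -67.514, which is < 77.1
-0.22·83.8 + 1.28·24.7 = 13.180, which is < 70.0
This sign pattern matches Q.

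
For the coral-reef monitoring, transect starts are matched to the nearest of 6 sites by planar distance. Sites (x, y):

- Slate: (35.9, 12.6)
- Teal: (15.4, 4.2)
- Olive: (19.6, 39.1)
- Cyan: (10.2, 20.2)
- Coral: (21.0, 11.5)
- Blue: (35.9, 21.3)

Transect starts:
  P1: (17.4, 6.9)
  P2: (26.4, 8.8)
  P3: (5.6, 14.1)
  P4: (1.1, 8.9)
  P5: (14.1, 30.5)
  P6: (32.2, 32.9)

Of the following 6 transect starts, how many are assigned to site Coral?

1

P1 → Teal
P2 → Coral
P3 → Cyan
P4 → Cyan
P5 → Olive
P6 → Blue
1 of the 6 goes to Coral.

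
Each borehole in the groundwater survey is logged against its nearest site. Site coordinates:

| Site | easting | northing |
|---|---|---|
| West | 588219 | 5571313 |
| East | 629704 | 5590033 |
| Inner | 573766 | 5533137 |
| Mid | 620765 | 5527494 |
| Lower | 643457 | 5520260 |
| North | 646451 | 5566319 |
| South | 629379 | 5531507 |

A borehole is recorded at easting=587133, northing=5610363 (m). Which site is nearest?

Squared distances to each site:
West: 1526081896.000; East: 2225598941.000; Inner: 6142531765.000; Mid: 7998382585.000; Lower: 11290943585.000; North: 5458499060.000; South: 8002993252.000.
Minimum at West.

West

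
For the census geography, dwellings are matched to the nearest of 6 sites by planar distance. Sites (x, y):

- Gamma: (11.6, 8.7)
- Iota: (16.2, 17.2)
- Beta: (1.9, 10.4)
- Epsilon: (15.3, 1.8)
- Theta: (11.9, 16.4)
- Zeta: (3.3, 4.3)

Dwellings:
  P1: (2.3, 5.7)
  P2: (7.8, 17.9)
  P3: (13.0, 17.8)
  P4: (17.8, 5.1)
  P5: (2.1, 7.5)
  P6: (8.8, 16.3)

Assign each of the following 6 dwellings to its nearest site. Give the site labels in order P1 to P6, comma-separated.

Zeta, Theta, Theta, Epsilon, Beta, Theta

P1 → Zeta (d²=2.96)
P2 → Theta (d²=19.06)
P3 → Theta (d²=3.17)
P4 → Epsilon (d²=17.14)
P5 → Beta (d²=8.45)
P6 → Theta (d²=9.62)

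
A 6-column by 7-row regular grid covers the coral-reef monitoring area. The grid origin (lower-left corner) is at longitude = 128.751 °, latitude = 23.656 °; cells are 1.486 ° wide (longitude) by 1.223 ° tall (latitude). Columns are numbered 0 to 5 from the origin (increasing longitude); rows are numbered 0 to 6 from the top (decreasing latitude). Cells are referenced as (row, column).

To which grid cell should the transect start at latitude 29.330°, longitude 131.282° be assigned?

Column index: ⌊(131.282 − 128.751) / 1.486⌋ = ⌊1.703⌋ = 1
Row offset from origin: ⌊(29.330 − 23.656) / 1.223⌋ = ⌊4.639⌋ = 4 → row 2 (counted from top)

(2, 1)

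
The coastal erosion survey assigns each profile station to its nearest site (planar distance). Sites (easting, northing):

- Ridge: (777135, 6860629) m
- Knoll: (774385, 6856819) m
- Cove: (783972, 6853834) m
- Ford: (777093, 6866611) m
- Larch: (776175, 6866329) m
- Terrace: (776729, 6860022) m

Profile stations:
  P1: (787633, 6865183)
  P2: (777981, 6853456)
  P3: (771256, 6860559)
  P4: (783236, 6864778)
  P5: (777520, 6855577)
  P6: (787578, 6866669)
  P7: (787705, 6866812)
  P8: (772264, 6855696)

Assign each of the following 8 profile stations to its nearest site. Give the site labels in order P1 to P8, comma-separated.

P1 → Ford (d²=113130784.00)
P2 → Knoll (d²=24240985.00)
P3 → Knoll (d²=23778241.00)
P4 → Ford (d²=41096338.00)
P5 → Knoll (d²=11370789.00)
P6 → Ford (d²=109938589.00)
P7 → Ford (d²=112654945.00)
P8 → Knoll (d²=5759770.00)

Ford, Knoll, Knoll, Ford, Knoll, Ford, Ford, Knoll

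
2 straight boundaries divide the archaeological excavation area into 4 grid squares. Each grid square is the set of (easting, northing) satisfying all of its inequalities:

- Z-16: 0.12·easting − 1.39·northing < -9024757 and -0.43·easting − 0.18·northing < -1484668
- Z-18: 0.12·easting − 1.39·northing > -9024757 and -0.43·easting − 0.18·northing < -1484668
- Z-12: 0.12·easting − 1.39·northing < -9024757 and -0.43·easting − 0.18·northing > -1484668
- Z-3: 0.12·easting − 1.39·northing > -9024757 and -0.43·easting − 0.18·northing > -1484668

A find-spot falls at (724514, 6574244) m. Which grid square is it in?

Z-16

0.12·724514 − 1.39·6574244 = -9051257.480, which is < -9024757
-0.43·724514 − 0.18·6574244 = -1494904.940, which is < -1484668
This sign pattern matches Z-16.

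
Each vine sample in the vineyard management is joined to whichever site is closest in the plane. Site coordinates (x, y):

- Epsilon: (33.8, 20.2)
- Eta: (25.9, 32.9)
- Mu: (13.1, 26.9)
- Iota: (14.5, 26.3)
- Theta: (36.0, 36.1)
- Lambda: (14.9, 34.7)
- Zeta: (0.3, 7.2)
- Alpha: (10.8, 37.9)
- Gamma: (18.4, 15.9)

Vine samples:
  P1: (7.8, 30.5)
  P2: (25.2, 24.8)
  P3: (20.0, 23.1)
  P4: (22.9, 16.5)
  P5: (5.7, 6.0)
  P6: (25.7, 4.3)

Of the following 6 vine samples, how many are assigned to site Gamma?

P1 → Mu
P2 → Eta
P3 → Iota
P4 → Gamma
P5 → Zeta
P6 → Gamma
2 of the 6 go to Gamma.

2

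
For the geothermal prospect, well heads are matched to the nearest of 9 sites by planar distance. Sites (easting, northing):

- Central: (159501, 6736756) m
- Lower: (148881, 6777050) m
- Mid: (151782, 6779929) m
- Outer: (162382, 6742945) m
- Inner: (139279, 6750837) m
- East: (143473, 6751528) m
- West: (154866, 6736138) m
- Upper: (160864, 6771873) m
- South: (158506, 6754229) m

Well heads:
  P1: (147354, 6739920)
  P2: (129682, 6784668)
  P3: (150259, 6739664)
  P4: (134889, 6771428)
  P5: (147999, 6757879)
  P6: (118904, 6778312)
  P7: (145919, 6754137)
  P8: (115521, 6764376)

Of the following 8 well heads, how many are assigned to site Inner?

P1 → West
P2 → Lower
P3 → West
P4 → Lower
P5 → East
P6 → Lower
P7 → East
P8 → Inner
1 of the 8 goes to Inner.

1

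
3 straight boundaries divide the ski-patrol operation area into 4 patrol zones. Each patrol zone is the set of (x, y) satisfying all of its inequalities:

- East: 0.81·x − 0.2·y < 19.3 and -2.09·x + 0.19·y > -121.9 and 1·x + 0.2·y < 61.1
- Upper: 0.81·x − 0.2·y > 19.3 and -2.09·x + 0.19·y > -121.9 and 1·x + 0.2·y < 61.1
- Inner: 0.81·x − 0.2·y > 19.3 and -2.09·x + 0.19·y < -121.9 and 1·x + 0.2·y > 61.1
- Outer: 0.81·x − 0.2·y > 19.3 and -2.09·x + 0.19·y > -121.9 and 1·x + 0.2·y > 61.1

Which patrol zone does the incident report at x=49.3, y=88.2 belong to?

0.81·49.3 − 0.2·88.2 = 22.293, which is > 19.3
-2.09·49.3 + 0.19·88.2 = -86.279, which is > -121.9
1·49.3 + 0.2·88.2 = 66.940, which is > 61.1
This sign pattern matches Outer.

Outer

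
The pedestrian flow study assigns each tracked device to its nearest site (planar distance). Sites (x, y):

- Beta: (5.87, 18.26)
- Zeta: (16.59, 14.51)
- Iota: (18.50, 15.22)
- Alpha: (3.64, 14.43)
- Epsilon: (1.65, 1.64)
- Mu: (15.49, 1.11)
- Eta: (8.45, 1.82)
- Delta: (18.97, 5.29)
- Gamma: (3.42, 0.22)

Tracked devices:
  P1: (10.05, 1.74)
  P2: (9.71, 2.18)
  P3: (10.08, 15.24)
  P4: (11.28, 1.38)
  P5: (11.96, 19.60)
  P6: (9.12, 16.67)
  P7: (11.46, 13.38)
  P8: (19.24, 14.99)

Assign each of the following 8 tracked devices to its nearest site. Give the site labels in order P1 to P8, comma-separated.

Eta, Eta, Beta, Eta, Beta, Beta, Zeta, Iota

P1 → Eta (d²=2.57)
P2 → Eta (d²=1.72)
P3 → Beta (d²=26.84)
P4 → Eta (d²=8.20)
P5 → Beta (d²=38.88)
P6 → Beta (d²=13.09)
P7 → Zeta (d²=27.59)
P8 → Iota (d²=0.60)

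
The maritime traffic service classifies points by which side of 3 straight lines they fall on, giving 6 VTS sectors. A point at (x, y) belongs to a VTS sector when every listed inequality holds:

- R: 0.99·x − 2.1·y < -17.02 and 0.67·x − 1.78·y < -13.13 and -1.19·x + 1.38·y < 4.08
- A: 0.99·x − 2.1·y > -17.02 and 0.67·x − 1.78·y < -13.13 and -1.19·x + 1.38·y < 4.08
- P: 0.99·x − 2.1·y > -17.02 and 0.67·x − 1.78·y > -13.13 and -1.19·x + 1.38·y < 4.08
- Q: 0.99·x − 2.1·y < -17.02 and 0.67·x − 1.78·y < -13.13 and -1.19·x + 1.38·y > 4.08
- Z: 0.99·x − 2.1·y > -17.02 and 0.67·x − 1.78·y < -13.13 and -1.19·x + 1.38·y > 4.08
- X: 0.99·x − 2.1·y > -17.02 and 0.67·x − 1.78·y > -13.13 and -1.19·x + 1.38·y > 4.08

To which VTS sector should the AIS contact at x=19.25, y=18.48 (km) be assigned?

0.99·19.25 − 2.1·18.48 = -19.750, which is < -17.02
0.67·19.25 − 1.78·18.48 = -19.997, which is < -13.13
-1.19·19.25 + 1.38·18.48 = 2.595, which is < 4.08
This sign pattern matches R.

R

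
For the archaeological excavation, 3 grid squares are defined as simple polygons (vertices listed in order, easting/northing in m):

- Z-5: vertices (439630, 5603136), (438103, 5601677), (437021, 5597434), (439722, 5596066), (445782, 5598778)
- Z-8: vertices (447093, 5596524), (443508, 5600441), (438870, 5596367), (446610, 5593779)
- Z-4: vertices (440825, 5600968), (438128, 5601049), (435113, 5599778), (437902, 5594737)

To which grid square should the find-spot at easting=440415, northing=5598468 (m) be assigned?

Z-5

Cast a ray rightward from (440415, 5598468). For each polygon, the edges (by vertex number in listed order) whose endpoints lie on opposite sides of northing = 5598468, where each meets that height, and whether that is right or left of the point:
Z-5: 2–3 at easting≈437284.7 (left), 4–5 at easting≈445089.3 (right) → 1 crossing.
Z-8: 1–2 at easting≈445313.8 (right), 2–3 at easting≈441261.9 (right) → 2 crossings.
Z-4: 3–4 at easting≈435837.8 (left), 4–1 at easting≈439652.2 (left) → 0 crossings.
Only Z-5 has an odd count, so the point is inside Z-5.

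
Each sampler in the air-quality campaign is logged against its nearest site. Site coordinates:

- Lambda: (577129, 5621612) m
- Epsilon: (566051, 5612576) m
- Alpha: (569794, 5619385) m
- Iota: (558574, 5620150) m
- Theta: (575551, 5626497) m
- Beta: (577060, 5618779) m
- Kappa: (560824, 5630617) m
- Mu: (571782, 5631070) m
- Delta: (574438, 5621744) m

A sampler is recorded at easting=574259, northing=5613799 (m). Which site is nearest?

Beta

Squared distances to each site:
Lambda: 69279869.000; Epsilon: 68866993.000; Alpha: 51139621.000; Iota: 286354426.000; Theta: 162908468.000; Beta: 32646001.000; Kappa: 463344349.000; Mu: 304422970.000; Delta: 63155066.000.
Minimum at Beta.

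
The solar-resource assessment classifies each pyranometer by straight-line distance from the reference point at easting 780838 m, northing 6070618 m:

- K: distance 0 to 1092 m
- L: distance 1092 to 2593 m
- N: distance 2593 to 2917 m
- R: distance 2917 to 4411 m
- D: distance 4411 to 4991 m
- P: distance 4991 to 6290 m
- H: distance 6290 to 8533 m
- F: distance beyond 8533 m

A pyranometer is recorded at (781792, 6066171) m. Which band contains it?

D

Distance = √((781792−780838)² + (6066171−6070618)²) = √(910116.000 + 19775809.000) = 4548.178 m.
4411 ≤ 4548.178 < 4991 → D.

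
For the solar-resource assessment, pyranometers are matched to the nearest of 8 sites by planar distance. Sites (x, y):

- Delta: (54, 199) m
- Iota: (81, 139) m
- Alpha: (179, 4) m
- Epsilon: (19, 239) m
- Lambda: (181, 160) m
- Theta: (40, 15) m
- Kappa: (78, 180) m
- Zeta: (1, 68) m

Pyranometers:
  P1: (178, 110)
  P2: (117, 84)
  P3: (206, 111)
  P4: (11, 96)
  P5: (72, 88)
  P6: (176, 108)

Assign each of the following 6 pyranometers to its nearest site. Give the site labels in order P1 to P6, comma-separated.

Lambda, Iota, Lambda, Zeta, Iota, Lambda

P1 → Lambda (d²=2509.00)
P2 → Iota (d²=4321.00)
P3 → Lambda (d²=3026.00)
P4 → Zeta (d²=884.00)
P5 → Iota (d²=2682.00)
P6 → Lambda (d²=2729.00)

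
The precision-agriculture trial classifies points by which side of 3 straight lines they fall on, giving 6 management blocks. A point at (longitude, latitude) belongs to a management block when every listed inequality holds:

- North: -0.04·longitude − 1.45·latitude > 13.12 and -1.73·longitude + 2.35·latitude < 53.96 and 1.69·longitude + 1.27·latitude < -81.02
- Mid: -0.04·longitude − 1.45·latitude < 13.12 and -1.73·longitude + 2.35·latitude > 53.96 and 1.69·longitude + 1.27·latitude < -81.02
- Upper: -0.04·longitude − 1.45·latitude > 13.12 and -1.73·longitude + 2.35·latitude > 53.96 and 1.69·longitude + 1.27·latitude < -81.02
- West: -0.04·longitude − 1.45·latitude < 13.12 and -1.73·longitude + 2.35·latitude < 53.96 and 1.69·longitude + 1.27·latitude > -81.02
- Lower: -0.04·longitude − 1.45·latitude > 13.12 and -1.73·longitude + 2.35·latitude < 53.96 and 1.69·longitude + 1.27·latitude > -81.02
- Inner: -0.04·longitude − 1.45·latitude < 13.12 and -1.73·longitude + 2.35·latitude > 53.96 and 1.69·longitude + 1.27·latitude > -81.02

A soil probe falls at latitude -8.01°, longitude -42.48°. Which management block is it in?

-0.04·-42.48 − 1.45·-8.01 = 13.314, which is > 13.12
-1.73·-42.48 + 2.35·-8.01 = 54.667, which is > 53.96
1.69·-42.48 + 1.27·-8.01 = -81.964, which is < -81.02
This sign pattern matches Upper.

Upper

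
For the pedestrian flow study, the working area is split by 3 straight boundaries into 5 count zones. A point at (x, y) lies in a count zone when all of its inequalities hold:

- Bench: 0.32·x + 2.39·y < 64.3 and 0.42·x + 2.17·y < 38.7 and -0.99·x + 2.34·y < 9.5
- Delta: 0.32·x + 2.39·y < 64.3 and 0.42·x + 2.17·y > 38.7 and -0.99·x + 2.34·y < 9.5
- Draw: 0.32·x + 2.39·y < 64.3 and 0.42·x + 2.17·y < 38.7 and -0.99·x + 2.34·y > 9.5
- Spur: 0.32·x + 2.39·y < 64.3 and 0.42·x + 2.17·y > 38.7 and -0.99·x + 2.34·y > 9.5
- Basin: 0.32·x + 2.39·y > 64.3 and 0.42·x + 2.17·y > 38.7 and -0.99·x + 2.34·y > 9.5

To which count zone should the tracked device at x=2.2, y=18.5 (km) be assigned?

Spur

0.32·2.2 + 2.39·18.5 = 44.919, which is < 64.3
0.42·2.2 + 2.17·18.5 = 41.069, which is > 38.7
-0.99·2.2 + 2.34·18.5 = 41.112, which is > 9.5
This sign pattern matches Spur.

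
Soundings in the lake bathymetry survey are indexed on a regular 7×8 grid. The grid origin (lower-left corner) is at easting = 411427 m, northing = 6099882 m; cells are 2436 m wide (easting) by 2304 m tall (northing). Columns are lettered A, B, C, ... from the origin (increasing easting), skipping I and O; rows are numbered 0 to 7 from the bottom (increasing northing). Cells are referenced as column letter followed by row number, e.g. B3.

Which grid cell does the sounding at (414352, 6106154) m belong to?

B2

Column index: ⌊(414352 − 411427) / 2436⌋ = ⌊1.201⌋ = 1 → column B
Row offset from origin: ⌊(6106154 − 6099882) / 2304⌋ = ⌊2.722⌋ = 2 → row 2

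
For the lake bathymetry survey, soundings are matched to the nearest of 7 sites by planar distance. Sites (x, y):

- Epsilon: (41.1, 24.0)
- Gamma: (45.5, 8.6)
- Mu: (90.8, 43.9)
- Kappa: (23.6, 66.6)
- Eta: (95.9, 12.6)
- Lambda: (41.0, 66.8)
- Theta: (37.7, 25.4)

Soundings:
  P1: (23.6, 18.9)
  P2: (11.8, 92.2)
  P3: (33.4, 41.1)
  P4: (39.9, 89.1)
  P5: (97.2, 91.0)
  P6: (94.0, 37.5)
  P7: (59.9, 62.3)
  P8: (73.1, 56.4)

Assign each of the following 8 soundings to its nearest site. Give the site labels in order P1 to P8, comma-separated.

Theta, Kappa, Theta, Lambda, Mu, Mu, Lambda, Mu

P1 → Theta (d²=241.06)
P2 → Kappa (d²=794.60)
P3 → Theta (d²=264.98)
P4 → Lambda (d²=498.50)
P5 → Mu (d²=2259.37)
P6 → Mu (d²=51.20)
P7 → Lambda (d²=377.46)
P8 → Mu (d²=469.54)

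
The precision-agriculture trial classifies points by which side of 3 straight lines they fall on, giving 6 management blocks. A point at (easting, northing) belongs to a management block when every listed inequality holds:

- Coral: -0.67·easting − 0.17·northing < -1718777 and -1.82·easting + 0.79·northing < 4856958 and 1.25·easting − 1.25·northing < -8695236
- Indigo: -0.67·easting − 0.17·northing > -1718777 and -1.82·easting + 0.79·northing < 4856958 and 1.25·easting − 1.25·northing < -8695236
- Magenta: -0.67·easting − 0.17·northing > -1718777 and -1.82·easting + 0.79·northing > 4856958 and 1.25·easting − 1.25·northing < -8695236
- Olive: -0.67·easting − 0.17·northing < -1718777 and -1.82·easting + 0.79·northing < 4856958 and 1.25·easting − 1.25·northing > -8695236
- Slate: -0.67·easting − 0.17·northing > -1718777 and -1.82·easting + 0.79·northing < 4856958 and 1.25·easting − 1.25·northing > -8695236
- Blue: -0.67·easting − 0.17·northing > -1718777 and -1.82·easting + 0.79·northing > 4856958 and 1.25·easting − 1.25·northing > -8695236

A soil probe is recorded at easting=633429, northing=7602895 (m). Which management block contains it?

-0.67·633429 − 0.17·7602895 = -1716889.580, which is > -1718777
-1.82·633429 + 0.79·7602895 = 4853446.270, which is < 4856958
1.25·633429 − 1.25·7602895 = -8711832.500, which is < -8695236
This sign pattern matches Indigo.

Indigo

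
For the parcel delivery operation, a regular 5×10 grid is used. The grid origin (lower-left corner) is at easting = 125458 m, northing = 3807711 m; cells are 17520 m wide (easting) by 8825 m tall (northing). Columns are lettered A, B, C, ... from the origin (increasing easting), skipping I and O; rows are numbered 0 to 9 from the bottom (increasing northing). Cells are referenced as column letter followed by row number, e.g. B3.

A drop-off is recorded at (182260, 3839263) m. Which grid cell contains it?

Column index: ⌊(182260 − 125458) / 17520⌋ = ⌊3.242⌋ = 3 → column D
Row offset from origin: ⌊(3839263 − 3807711) / 8825⌋ = ⌊3.575⌋ = 3 → row 3

D3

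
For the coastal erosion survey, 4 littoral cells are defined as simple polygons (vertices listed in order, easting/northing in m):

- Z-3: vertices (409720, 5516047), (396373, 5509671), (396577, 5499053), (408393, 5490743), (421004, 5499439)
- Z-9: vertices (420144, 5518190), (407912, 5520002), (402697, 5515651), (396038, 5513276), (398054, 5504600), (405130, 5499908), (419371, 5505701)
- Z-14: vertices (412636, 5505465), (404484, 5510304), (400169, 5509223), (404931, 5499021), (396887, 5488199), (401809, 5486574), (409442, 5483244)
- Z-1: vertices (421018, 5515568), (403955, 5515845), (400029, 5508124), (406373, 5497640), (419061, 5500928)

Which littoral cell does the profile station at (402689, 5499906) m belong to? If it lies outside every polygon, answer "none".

Z-3

Cast a ray rightward from (402689, 5499906). For each polygon, the edges (by vertex number in listed order) whose endpoints lie on opposite sides of northing = 5499906, where each meets that height, and whether that is right or left of the point:
Z-3: 2–3 at easting≈396560.6 (left), 5–1 at easting≈420686.7 (right) → 1 crossing.
Z-9: no edge straddles that height → 0 crossings.
Z-14: 3–4 at easting≈404517.9 (right), 7–1 at easting≈411837.0 (right) → 2 crossings.
Z-1: 3–4 at easting≈405001.8 (right), 4–5 at easting≈415117.2 (right) → 2 crossings.
Only Z-3 has an odd count, so the point is inside Z-3.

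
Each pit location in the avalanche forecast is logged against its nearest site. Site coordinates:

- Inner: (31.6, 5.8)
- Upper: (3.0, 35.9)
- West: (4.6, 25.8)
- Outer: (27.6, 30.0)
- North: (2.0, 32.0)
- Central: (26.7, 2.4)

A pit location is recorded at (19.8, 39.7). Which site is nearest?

Outer

Squared distances to each site:
Inner: 1288.450; Upper: 296.680; West: 424.250; Outer: 154.930; North: 376.130; Central: 1438.900.
Minimum at Outer.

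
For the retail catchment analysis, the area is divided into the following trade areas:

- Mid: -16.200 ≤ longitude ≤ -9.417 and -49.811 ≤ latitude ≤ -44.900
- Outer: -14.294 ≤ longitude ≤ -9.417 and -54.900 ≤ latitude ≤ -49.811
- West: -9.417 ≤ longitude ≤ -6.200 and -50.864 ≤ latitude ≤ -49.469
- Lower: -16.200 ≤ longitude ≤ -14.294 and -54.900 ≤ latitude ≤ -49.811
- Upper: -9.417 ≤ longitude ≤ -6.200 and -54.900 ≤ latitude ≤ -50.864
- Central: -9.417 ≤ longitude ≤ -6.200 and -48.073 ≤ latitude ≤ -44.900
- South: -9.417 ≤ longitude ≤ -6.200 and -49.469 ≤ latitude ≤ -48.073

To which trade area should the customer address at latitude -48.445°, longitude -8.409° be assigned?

South

The point has longitude = -8.409 and latitude = -48.445.
Only South satisfies -9.417 ≤ longitude ≤ -6.200 and -49.469 ≤ latitude ≤ -48.073.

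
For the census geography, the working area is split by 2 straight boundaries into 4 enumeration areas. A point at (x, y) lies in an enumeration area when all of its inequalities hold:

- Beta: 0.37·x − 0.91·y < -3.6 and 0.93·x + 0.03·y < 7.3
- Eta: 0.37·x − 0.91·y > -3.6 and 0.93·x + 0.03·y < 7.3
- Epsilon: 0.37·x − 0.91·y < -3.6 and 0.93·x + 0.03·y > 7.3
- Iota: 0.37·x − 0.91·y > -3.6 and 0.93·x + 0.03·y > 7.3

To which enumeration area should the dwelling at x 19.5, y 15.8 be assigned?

Epsilon

0.37·19.5 − 0.91·15.8 = -7.163, which is < -3.6
0.93·19.5 + 0.03·15.8 = 18.609, which is > 7.3
This sign pattern matches Epsilon.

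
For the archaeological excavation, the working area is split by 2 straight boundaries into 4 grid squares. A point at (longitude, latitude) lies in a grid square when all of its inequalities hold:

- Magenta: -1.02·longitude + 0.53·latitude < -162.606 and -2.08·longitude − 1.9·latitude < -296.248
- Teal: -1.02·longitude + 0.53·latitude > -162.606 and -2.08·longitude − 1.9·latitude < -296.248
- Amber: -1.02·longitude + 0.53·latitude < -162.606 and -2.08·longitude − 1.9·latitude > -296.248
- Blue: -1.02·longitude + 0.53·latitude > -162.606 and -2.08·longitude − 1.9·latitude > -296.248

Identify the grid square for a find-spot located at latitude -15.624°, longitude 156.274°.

Amber

-1.02·156.274 + 0.53·-15.624 = -167.680, which is < -162.606
-2.08·156.274 − 1.9·-15.624 = -295.364, which is > -296.248
This sign pattern matches Amber.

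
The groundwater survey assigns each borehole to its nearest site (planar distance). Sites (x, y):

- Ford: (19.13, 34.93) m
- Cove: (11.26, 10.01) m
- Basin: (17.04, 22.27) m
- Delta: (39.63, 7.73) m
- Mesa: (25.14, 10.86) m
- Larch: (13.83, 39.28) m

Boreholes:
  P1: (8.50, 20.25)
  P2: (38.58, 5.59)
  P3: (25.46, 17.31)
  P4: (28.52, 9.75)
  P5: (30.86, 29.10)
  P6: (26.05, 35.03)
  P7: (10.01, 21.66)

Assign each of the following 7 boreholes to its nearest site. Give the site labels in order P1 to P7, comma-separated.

Basin, Delta, Mesa, Mesa, Ford, Ford, Basin

P1 → Basin (d²=77.01)
P2 → Delta (d²=5.68)
P3 → Mesa (d²=41.70)
P4 → Mesa (d²=12.66)
P5 → Ford (d²=171.58)
P6 → Ford (d²=47.90)
P7 → Basin (d²=49.79)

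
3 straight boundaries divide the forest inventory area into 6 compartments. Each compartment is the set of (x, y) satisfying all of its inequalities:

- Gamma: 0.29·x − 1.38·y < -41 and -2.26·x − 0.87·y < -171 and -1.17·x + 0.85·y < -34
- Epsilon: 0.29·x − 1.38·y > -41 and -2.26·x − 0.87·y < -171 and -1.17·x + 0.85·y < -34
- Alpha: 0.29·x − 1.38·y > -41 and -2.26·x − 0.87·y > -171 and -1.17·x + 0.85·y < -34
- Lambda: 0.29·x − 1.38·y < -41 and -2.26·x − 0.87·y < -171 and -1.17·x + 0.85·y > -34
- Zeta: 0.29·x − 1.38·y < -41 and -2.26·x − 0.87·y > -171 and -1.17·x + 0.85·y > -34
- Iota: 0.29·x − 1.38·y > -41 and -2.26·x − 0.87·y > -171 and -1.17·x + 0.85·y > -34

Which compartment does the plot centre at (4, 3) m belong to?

Iota

0.29·4 − 1.38·3 = -2.980, which is > -41
-2.26·4 − 0.87·3 = -11.650, which is > -171
-1.17·4 + 0.85·3 = -2.130, which is > -34
This sign pattern matches Iota.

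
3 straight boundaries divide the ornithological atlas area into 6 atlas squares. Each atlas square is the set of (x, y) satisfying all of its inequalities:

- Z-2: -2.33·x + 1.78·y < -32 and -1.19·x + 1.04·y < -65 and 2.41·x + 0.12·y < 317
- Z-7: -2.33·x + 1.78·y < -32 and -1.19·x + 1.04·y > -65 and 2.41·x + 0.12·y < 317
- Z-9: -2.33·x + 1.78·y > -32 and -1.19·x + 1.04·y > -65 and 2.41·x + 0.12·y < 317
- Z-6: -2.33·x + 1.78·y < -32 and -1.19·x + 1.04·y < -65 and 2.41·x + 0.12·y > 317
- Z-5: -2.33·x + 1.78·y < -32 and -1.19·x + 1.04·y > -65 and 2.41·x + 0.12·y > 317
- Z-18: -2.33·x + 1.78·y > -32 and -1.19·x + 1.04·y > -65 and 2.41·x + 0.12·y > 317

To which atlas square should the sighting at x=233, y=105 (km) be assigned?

Z-6

-2.33·233 + 1.78·105 = -355.990, which is < -32
-1.19·233 + 1.04·105 = -168.070, which is < -65
2.41·233 + 0.12·105 = 574.130, which is > 317
This sign pattern matches Z-6.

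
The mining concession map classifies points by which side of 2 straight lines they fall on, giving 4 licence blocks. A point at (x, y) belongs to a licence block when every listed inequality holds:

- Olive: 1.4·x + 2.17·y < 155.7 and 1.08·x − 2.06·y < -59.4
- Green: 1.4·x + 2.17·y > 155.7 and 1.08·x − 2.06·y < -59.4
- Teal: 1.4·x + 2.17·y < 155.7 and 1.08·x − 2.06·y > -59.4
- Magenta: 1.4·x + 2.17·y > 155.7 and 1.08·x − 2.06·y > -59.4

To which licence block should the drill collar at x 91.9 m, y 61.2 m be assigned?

1.4·91.9 + 2.17·61.2 = 261.464, which is > 155.7
1.08·91.9 − 2.06·61.2 = -26.820, which is > -59.4
This sign pattern matches Magenta.

Magenta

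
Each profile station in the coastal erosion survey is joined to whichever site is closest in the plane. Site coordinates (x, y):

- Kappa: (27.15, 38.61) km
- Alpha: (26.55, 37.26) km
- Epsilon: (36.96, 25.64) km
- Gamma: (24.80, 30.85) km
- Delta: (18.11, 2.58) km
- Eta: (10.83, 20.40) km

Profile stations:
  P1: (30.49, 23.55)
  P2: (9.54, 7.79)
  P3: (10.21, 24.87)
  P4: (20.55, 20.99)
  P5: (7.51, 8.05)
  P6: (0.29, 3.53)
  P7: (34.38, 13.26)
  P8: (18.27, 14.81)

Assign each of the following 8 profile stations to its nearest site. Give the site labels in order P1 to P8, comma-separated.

P1 → Epsilon (d²=46.23)
P2 → Delta (d²=100.59)
P3 → Eta (d²=20.37)
P4 → Eta (d²=94.83)
P5 → Delta (d²=142.28)
P6 → Delta (d²=318.45)
P7 → Epsilon (d²=159.92)
P8 → Eta (d²=86.60)

Epsilon, Delta, Eta, Eta, Delta, Delta, Epsilon, Eta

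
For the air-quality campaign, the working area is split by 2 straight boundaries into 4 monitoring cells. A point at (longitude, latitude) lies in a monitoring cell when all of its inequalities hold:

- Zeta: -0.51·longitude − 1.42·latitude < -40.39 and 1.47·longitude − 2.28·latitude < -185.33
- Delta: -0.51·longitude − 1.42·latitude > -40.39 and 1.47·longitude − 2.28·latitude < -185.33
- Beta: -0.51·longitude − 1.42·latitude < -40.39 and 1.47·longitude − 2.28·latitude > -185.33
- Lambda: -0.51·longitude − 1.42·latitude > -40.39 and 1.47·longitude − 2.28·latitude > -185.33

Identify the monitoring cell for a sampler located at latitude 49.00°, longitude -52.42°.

-0.51·-52.42 − 1.42·49.00 = -42.846, which is < -40.39
1.47·-52.42 − 2.28·49.00 = -188.777, which is < -185.33
This sign pattern matches Zeta.

Zeta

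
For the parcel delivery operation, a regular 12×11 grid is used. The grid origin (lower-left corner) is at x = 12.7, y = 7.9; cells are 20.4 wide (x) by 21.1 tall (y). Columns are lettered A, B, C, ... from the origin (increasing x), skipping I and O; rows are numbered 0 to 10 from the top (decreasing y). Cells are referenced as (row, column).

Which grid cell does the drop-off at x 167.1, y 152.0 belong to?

Column index: ⌊(167.1 − 12.7) / 20.4⌋ = ⌊7.569⌋ = 7 → column H
Row offset from origin: ⌊(152.0 − 7.9) / 21.1⌋ = ⌊6.829⌋ = 6 → row 4 (counted from top)

(4, H)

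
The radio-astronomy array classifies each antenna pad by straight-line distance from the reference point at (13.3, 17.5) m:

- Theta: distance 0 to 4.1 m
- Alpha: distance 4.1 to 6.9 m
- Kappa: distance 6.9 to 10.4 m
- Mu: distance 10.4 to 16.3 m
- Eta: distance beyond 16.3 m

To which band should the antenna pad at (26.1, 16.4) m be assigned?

Mu

Distance = √((26.1−13.3)² + (16.4−17.5)²) = √(163.840 + 1.210) = 12.847 m.
10.4 ≤ 12.847 < 16.3 → Mu.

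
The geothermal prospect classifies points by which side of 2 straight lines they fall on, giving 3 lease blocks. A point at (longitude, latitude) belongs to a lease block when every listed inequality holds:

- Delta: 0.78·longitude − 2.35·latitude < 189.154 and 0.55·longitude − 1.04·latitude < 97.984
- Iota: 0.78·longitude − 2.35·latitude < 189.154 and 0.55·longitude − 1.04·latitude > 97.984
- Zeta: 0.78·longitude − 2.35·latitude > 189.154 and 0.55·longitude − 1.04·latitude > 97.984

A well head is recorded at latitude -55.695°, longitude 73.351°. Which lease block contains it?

0.78·73.351 − 2.35·-55.695 = 188.097, which is < 189.154
0.55·73.351 − 1.04·-55.695 = 98.266, which is > 97.984
This sign pattern matches Iota.

Iota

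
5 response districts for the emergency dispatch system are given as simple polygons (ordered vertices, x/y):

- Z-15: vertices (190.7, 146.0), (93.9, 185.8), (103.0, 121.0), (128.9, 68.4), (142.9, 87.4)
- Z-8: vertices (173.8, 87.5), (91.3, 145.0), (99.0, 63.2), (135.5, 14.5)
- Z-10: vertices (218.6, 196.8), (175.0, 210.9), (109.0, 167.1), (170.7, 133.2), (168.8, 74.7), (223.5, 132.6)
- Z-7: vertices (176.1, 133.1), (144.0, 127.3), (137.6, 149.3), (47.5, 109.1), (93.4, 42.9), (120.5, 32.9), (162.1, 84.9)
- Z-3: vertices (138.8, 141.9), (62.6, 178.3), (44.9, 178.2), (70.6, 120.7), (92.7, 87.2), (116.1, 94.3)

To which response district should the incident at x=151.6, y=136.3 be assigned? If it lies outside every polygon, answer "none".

Z-15

Cast a ray rightward from (151.6, 136.3). For each polygon, the edges (by vertex number in listed order) whose endpoints lie on opposite sides of y = 136.3, where each meets that height, and whether that is right or left of the point:
Z-15: 2–3 at x≈100.85 (left), 5–1 at x≈182.79 (right) → 1 crossing.
Z-8: 1–2 at x≈103.78 (left), 2–3 at x≈92.12 (left) → 0 crossings.
Z-10: 3–4 at x≈165.06 (right), 6–1 at x≈223.22 (right) → 2 crossings.
Z-7: 2–3 at x≈141.38 (left), 3–4 at x≈108.46 (left) → 0 crossings.
Z-3: 3–4 at x≈63.63 (left), 6–1 at x≈136.13 (left) → 0 crossings.
Only Z-15 has an odd count, so the point is inside Z-15.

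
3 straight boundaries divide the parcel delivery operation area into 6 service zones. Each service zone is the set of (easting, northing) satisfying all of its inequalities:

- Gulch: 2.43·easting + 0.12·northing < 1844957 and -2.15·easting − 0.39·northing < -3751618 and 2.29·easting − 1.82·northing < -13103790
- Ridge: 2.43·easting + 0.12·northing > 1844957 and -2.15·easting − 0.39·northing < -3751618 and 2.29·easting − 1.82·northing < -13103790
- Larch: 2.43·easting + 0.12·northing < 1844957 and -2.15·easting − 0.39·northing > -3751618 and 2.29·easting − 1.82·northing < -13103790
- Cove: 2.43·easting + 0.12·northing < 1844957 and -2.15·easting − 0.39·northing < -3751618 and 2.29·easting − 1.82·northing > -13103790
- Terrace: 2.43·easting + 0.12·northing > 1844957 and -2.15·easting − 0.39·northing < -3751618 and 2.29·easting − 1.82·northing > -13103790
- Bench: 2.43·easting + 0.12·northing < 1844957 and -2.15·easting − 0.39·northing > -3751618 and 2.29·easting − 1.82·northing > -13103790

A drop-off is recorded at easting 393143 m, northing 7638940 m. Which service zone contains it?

2.43·393143 + 0.12·7638940 = 1872010.290, which is > 1844957
-2.15·393143 − 0.39·7638940 = -3824444.050, which is < -3751618
2.29·393143 − 1.82·7638940 = -13002573.330, which is > -13103790
This sign pattern matches Terrace.

Terrace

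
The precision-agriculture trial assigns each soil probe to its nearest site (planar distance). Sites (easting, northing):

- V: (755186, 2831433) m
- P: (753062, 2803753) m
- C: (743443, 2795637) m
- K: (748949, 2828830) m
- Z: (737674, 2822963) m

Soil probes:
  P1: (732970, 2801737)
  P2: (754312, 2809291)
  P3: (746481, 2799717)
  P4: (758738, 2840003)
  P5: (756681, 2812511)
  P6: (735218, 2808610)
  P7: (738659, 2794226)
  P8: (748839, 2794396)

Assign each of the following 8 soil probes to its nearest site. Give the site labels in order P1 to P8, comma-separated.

C, P, C, V, P, Z, C, C

P1 → C (d²=146893729.00)
P2 → P (d²=32231944.00)
P3 → C (d²=25875844.00)
P4 → V (d²=86061604.00)
P5 → P (d²=89799725.00)
P6 → Z (d²=212040545.00)
P7 → C (d²=24877577.00)
P8 → C (d²=30656897.00)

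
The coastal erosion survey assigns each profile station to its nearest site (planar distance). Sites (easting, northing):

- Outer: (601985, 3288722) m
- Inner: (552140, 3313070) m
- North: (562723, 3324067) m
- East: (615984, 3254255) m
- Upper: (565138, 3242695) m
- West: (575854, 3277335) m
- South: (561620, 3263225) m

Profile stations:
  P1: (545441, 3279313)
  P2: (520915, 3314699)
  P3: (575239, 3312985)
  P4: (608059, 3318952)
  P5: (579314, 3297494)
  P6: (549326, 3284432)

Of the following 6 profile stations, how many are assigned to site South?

2

P1 → South
P2 → Inner
P3 → North
P4 → Outer
P5 → West
P6 → South
2 of the 6 go to South.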